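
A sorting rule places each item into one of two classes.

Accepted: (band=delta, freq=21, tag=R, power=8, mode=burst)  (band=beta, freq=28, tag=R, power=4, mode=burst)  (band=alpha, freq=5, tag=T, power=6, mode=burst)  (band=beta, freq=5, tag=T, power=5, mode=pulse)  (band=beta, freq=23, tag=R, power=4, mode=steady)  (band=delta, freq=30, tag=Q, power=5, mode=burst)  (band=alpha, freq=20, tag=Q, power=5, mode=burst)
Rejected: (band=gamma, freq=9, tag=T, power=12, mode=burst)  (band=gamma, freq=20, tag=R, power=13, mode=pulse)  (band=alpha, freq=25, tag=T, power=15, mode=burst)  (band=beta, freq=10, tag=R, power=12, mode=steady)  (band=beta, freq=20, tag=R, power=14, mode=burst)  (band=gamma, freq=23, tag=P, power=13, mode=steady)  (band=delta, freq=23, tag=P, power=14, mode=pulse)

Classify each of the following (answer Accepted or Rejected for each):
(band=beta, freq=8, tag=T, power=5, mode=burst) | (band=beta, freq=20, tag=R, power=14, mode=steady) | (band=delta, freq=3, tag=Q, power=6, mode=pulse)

Accepted, Rejected, Accepted

The classifier is using: power ≤ 8.
Accepted: (band=beta, freq=8, tag=T, power=5, mode=burst), since power = 5.
Rejected: (band=beta, freq=20, tag=R, power=14, mode=steady), since power = 14.
Accepted: (band=delta, freq=3, tag=Q, power=6, mode=pulse), since power = 6.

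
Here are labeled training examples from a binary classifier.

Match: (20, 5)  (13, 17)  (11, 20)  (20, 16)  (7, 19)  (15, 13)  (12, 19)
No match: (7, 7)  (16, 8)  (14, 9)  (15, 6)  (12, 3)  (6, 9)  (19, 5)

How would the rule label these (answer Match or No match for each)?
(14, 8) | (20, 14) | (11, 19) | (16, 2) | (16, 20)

No match, Match, Match, No match, Match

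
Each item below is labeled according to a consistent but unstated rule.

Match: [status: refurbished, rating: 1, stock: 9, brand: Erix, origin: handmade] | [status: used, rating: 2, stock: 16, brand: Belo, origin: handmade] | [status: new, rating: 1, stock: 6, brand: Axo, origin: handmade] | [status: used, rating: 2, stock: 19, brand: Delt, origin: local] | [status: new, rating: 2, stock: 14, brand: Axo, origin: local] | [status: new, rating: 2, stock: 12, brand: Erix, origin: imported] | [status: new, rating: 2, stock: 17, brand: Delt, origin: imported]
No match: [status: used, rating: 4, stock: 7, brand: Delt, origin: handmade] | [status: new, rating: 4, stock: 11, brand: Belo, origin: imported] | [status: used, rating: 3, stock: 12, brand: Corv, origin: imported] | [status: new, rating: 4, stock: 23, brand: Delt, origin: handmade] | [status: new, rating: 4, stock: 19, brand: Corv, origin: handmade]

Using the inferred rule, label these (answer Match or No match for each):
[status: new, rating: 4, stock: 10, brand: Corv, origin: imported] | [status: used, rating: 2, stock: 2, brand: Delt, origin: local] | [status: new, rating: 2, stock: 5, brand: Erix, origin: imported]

The common property of the 'Match' items is: rating ≤ 2. No 'No match' item has it.

No match, Match, Match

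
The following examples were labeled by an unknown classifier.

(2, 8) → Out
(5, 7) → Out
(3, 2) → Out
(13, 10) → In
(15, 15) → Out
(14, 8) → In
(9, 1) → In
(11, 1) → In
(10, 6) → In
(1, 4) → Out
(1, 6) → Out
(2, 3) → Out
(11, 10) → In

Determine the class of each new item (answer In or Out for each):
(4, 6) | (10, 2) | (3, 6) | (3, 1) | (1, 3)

The common property of the 'In' items is: first > second AND sum ≥ 7. No 'Out' item has it.

Out, In, Out, Out, Out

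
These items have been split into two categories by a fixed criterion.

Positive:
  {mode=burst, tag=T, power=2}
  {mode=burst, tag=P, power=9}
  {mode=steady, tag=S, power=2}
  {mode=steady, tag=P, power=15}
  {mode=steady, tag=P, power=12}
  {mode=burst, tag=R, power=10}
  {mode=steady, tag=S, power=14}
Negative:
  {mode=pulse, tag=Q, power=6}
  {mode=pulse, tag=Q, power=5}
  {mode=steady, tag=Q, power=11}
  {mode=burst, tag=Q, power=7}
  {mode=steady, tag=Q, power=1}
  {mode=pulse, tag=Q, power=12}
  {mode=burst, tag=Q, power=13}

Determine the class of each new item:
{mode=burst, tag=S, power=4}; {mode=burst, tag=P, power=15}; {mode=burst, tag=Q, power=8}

The rule appears to be: tag is not Q.
{mode=burst, tag=S, power=4}: Positive (tag is S).
{mode=burst, tag=P, power=15}: Positive (tag is P).
{mode=burst, tag=Q, power=8}: Negative (tag is Q).

Positive, Positive, Negative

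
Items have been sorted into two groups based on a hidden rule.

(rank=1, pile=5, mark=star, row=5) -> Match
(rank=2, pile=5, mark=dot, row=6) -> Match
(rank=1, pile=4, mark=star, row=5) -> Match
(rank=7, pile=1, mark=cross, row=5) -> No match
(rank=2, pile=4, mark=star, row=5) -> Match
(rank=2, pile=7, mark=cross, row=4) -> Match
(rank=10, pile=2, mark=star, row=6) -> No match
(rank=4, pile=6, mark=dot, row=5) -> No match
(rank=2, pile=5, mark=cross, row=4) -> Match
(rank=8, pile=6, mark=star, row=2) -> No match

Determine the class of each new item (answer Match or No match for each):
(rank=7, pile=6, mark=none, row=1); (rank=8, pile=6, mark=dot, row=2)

No match, No match

The classifier is using: rank ≤ 2.
(rank=7, pile=6, mark=none, row=1) — rank = 7, hence No match. (rank=8, pile=6, mark=dot, row=2) — rank = 8, hence No match.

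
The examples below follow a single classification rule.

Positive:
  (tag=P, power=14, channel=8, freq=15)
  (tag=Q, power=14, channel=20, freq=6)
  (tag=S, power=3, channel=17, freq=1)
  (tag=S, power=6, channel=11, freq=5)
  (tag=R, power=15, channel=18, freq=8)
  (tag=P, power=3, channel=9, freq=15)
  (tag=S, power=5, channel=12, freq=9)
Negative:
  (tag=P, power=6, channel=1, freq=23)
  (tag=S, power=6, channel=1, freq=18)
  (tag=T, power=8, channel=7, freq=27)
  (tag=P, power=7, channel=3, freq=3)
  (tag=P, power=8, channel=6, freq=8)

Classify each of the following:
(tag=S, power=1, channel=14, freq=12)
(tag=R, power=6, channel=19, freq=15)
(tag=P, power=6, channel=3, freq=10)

Positive, Positive, Negative

Every 'Positive' example satisfies: channel ≥ 8. None of the 'Negative' examples do.
Positive: (tag=S, power=1, channel=14, freq=12), since channel = 14. Positive: (tag=R, power=6, channel=19, freq=15), since channel = 19. Negative: (tag=P, power=6, channel=3, freq=10), since channel = 3.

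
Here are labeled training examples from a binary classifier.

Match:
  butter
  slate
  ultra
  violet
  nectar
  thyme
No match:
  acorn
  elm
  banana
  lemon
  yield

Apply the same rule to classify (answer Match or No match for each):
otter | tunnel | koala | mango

Match, Match, No match, No match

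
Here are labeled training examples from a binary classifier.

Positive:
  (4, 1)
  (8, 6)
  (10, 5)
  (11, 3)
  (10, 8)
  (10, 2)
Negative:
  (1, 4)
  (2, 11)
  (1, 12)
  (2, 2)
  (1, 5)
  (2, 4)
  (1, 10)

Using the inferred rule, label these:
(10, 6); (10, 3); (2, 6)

The simplest hypothesis consistent with all the labels is: first > second.

Positive, Positive, Negative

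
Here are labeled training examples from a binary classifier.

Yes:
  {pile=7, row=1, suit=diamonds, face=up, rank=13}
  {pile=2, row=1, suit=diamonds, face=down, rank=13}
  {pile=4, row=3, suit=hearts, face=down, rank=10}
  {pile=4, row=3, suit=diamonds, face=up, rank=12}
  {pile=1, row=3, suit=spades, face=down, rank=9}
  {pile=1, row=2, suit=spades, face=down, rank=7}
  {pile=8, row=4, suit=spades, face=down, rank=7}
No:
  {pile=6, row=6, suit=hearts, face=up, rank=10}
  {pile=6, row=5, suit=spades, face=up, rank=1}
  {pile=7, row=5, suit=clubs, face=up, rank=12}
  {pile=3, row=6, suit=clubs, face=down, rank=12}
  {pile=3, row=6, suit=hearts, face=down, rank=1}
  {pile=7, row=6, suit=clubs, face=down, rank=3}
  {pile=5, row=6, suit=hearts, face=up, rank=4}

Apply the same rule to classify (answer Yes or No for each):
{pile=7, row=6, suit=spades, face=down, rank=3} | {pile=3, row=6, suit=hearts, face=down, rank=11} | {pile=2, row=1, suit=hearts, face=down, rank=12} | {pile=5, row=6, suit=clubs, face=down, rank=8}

No, No, Yes, No

The common property of the 'Yes' items is: row ≤ 4. No 'No' item has it.
{pile=7, row=6, suit=spades, face=down, rank=3} — row = 6, hence No.
{pile=3, row=6, suit=hearts, face=down, rank=11} — row = 6, hence No.
{pile=2, row=1, suit=hearts, face=down, rank=12} — row = 1, hence Yes.
{pile=5, row=6, suit=clubs, face=down, rank=8} — row = 6, hence No.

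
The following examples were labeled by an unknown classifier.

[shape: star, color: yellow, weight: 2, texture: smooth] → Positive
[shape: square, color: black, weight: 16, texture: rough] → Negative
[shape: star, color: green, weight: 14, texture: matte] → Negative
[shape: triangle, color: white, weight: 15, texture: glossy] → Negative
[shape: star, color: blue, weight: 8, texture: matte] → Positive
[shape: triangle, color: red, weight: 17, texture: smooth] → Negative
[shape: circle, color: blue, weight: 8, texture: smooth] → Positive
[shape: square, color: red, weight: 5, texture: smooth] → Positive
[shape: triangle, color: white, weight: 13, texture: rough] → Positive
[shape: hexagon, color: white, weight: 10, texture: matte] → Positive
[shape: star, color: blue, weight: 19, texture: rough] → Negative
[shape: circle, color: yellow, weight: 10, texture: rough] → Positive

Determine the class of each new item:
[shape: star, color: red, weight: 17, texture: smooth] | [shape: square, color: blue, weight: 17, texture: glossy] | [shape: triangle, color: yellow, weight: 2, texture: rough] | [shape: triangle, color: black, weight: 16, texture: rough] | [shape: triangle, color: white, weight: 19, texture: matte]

All 'Positive' examples share one property — weight ≤ 13 — and every 'Negative' example lacks it.
[shape: star, color: red, weight: 17, texture: smooth] — weight = 17, hence Negative.
[shape: square, color: blue, weight: 17, texture: glossy] — weight = 17, hence Negative.
[shape: triangle, color: yellow, weight: 2, texture: rough] — weight = 2, hence Positive.
[shape: triangle, color: black, weight: 16, texture: rough] — weight = 16, hence Negative.
[shape: triangle, color: white, weight: 19, texture: matte] — weight = 19, hence Negative.

Negative, Negative, Positive, Negative, Negative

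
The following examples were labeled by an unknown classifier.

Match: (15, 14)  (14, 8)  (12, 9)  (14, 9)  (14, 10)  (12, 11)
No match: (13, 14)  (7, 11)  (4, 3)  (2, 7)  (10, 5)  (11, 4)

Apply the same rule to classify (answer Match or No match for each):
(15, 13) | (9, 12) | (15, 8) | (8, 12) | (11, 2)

Match, No match, Match, No match, No match

'Match' ⟺ first > second AND sum ≥ 18.
Match: (15, 13), since 15 > 13, 15+13 = 28. No match: (9, 12), since 9 < 12, 9+12 = 21. Match: (15, 8), since 15 > 8, 15+8 = 23. No match: (8, 12), since 8 < 12, 8+12 = 20. No match: (11, 2), since 11 > 2, 11+2 = 13.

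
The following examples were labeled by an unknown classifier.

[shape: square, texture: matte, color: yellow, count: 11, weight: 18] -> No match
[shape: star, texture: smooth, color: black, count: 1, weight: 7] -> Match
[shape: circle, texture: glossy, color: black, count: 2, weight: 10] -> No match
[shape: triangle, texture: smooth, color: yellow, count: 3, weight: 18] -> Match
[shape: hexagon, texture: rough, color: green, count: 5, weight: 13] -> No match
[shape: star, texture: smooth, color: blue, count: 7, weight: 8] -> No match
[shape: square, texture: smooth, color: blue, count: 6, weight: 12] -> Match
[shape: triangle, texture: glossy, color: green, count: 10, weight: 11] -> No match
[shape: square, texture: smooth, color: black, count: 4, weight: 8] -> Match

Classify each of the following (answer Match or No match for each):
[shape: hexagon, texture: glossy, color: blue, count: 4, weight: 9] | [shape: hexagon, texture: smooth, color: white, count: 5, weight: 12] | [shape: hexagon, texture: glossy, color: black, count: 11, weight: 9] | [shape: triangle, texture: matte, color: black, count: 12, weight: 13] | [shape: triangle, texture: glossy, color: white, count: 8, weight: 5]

No match, Match, No match, No match, No match

Every 'Match' example satisfies: texture is smooth AND count ≤ 6. None of the 'No match' examples do.
[shape: hexagon, texture: glossy, color: blue, count: 4, weight: 9]: texture is glossy, count = 4, does not satisfy this → No match.
[shape: hexagon, texture: smooth, color: white, count: 5, weight: 12]: texture is smooth, count = 5, passes → Match.
[shape: hexagon, texture: glossy, color: black, count: 11, weight: 9]: texture is glossy, count = 11, does not satisfy this → No match.
[shape: triangle, texture: matte, color: black, count: 12, weight: 13]: texture is matte, count = 12, does not satisfy this → No match.
[shape: triangle, texture: glossy, color: white, count: 8, weight: 5]: texture is glossy, count = 8, does not satisfy this → No match.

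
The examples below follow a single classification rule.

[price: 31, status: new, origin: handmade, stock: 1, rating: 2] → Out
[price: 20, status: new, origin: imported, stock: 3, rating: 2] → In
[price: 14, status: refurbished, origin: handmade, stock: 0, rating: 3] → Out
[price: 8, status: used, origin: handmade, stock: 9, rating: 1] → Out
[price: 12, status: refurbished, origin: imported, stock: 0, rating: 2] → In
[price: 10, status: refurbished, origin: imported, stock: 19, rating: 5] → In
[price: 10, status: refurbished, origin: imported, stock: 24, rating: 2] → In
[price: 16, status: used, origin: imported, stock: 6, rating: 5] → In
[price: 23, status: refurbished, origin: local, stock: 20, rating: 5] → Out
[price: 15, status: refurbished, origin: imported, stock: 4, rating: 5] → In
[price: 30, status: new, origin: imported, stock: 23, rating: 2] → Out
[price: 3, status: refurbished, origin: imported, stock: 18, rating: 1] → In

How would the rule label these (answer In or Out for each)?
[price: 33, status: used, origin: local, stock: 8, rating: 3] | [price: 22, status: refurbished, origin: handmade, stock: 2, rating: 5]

Out, Out

Every 'In' example satisfies: origin is imported AND price ≤ 20. None of the 'Out' examples do.
[price: 33, status: used, origin: local, stock: 8, rating: 3]: Out (origin is local, price = 33).
[price: 22, status: refurbished, origin: handmade, stock: 2, rating: 5]: Out (origin is handmade, price = 22).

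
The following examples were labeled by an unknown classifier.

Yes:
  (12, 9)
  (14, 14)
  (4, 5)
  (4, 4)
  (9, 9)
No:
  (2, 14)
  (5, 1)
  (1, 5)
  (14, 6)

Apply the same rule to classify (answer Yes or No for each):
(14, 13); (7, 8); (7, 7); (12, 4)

The common property of the 'Yes' items is: |first − second| ≤ 3. No 'No' item has it.

Yes, Yes, Yes, No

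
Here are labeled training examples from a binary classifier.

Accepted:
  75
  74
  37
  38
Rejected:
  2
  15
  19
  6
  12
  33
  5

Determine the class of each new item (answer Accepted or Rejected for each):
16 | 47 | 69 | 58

A rule that fits every label: at least 37 — true of each 'Accepted' example, false of each 'Rejected' one.
16: 16 < 37, does not satisfy this → Rejected.
47: 47 ≥ 37, has this property → Accepted.
69: 69 ≥ 37, has this property → Accepted.
58: 58 ≥ 37, has this property → Accepted.

Rejected, Accepted, Accepted, Accepted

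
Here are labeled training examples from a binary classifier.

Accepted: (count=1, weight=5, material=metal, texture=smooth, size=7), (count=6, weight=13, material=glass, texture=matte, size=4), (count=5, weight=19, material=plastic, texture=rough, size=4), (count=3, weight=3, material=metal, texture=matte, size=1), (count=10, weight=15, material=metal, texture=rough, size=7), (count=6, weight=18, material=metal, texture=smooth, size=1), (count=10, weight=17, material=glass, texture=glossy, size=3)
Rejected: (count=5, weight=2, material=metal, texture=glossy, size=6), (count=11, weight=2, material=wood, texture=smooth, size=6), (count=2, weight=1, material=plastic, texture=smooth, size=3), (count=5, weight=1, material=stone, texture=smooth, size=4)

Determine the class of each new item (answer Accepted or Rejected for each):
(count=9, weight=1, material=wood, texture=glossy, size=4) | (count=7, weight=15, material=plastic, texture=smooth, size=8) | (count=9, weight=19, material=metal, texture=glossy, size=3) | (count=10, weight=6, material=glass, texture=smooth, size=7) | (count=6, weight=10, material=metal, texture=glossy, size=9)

Rejected, Accepted, Accepted, Accepted, Accepted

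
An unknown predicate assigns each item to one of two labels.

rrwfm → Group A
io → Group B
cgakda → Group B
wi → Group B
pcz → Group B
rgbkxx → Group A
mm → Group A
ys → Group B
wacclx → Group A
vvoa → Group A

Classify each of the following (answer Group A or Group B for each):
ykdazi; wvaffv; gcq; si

Group B, Group A, Group B, Group B

Comparing the two groups points to one rule — has a double letter.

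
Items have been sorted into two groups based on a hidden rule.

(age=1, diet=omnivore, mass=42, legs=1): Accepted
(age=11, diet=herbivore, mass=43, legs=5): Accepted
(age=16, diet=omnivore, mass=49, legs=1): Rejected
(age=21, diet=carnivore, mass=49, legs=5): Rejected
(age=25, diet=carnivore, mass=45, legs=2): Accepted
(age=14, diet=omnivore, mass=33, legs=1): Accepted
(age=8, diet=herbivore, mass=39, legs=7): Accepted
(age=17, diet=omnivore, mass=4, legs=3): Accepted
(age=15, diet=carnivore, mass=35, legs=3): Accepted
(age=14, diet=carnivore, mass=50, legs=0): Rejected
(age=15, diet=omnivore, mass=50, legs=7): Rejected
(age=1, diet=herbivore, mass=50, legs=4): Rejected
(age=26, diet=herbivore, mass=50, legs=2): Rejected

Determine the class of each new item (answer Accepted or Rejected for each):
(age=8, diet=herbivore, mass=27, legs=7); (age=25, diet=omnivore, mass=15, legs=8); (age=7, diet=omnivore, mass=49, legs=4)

Accepted, Accepted, Rejected

A rule that fits every label: mass ≤ 45 — true of each 'Accepted' example, false of each 'Rejected' one.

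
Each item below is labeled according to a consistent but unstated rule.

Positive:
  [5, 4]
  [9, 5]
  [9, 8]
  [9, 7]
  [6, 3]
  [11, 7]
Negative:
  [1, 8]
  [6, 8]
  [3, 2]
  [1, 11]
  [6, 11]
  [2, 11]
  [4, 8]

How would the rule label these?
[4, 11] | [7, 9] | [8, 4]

The pattern is that an item is 'Positive' exactly when: first > second AND sum ≥ 9.
[4, 11] → 4 < 11, 4+11 = 15 → Negative.
[7, 9] → 7 < 9, 7+9 = 16 → Negative.
[8, 4] → 8 > 4, 8+4 = 12 → Positive.

Negative, Negative, Positive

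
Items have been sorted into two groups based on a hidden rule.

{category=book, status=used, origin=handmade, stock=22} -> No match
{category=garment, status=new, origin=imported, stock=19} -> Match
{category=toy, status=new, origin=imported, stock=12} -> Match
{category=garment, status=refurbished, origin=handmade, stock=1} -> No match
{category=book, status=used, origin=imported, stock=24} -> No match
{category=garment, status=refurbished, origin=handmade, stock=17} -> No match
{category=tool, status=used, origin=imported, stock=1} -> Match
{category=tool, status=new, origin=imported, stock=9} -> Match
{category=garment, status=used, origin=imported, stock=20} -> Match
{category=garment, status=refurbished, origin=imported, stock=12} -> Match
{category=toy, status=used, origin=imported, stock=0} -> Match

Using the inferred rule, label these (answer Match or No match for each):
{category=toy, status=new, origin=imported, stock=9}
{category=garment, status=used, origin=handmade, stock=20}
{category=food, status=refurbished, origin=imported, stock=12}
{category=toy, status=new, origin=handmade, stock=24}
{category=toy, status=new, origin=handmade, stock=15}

Rule: origin is imported AND stock ≤ 20. This holds for each 'Match' example and fails for each 'No match' one.
Match: {category=toy, status=new, origin=imported, stock=9}, since origin is imported, stock = 9.
No match: {category=garment, status=used, origin=handmade, stock=20}, since origin is handmade, stock = 20.
Match: {category=food, status=refurbished, origin=imported, stock=12}, since origin is imported, stock = 12.
No match: {category=toy, status=new, origin=handmade, stock=24}, since origin is handmade, stock = 24.
No match: {category=toy, status=new, origin=handmade, stock=15}, since origin is handmade, stock = 15.

Match, No match, Match, No match, No match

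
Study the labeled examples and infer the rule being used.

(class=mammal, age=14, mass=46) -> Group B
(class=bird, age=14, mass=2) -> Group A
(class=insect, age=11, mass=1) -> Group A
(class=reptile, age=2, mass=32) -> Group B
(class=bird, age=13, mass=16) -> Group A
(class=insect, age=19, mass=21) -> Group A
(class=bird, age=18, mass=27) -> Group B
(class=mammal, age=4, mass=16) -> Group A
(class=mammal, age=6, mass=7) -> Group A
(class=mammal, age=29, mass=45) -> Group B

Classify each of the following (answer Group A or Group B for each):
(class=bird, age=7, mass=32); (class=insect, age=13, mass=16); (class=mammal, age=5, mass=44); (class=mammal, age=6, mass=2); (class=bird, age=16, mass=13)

All 'Group A' examples share one property — mass ≤ 21 — and every 'Group B' example lacks it.
(class=bird, age=7, mass=32) → mass = 32 → Group B. (class=insect, age=13, mass=16) → mass = 16 → Group A. (class=mammal, age=5, mass=44) → mass = 44 → Group B. (class=mammal, age=6, mass=2) → mass = 2 → Group A. (class=bird, age=16, mass=13) → mass = 13 → Group A.

Group B, Group A, Group B, Group A, Group A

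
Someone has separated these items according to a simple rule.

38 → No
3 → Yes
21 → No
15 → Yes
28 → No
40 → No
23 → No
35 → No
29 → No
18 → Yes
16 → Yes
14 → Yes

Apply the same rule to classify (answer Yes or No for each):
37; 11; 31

All 'Yes' examples share one property — at most 18 — and every 'No' example lacks it.

No, Yes, No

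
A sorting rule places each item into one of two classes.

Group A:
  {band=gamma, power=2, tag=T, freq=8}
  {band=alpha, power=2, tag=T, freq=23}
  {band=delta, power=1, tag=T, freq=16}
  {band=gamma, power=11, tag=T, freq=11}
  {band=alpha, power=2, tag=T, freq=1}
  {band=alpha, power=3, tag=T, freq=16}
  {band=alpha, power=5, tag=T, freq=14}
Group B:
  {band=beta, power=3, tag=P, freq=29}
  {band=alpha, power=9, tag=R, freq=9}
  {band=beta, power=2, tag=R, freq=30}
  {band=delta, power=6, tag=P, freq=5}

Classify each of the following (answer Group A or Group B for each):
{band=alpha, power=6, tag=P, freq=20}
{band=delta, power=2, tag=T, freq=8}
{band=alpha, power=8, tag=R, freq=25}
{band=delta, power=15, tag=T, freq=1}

The classifier is using: tag is T.
{band=alpha, power=6, tag=P, freq=20}: Group B (tag is P). {band=delta, power=2, tag=T, freq=8}: Group A (tag is T). {band=alpha, power=8, tag=R, freq=25}: Group B (tag is R). {band=delta, power=15, tag=T, freq=1}: Group A (tag is T).

Group B, Group A, Group B, Group A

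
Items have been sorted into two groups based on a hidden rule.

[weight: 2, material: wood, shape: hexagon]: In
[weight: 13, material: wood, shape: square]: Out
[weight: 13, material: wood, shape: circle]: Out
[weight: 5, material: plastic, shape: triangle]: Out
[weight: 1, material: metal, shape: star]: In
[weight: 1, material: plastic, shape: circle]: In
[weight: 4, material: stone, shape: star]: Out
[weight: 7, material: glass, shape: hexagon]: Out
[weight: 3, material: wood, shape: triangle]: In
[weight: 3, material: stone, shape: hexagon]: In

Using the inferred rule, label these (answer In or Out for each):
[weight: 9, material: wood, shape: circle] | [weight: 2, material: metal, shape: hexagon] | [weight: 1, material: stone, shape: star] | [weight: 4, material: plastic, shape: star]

Out, In, In, Out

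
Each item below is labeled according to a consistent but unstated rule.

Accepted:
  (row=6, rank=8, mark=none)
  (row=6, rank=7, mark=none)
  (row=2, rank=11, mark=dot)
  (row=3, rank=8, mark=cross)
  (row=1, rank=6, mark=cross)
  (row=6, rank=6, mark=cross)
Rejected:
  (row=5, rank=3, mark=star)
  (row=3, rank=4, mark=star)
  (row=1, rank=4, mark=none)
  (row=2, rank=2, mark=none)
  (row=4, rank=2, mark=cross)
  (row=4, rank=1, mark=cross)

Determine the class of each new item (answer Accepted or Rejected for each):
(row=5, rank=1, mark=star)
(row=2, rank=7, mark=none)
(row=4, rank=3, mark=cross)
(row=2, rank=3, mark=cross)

One predicate separates the groups cleanly: rank ≥ 6.
Rejected: (row=5, rank=1, mark=star), since rank = 1. Accepted: (row=2, rank=7, mark=none), since rank = 7. Rejected: (row=4, rank=3, mark=cross), since rank = 3. Rejected: (row=2, rank=3, mark=cross), since rank = 3.

Rejected, Accepted, Rejected, Rejected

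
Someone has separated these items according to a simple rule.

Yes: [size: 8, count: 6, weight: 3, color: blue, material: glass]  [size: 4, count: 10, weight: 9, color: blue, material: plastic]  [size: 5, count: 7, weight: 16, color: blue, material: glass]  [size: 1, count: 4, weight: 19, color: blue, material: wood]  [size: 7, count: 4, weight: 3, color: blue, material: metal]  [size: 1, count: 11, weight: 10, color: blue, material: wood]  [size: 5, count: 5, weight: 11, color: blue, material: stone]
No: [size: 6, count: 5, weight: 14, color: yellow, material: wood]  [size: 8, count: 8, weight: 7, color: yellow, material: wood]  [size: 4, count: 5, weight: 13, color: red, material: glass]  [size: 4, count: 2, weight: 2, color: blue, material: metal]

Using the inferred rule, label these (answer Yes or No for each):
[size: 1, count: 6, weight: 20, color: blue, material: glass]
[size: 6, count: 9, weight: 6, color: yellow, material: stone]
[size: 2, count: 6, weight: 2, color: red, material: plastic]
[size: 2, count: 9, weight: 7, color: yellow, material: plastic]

Yes, No, No, No

'Yes' ⟺ color is blue AND count ≥ 4.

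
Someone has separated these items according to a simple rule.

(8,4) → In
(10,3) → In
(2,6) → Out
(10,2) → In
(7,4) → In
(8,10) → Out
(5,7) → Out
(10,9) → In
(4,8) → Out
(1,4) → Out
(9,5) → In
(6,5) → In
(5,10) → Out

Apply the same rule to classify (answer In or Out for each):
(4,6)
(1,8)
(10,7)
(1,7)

Rule: first > second. This holds for each 'In' example and fails for each 'Out' one.
(4,6): 4 < 6, doesn't match → Out. (1,8): 1 < 8, doesn't match → Out. (10,7): 10 > 7, qualifies → In. (1,7): 1 < 7, doesn't match → Out.

Out, Out, In, Out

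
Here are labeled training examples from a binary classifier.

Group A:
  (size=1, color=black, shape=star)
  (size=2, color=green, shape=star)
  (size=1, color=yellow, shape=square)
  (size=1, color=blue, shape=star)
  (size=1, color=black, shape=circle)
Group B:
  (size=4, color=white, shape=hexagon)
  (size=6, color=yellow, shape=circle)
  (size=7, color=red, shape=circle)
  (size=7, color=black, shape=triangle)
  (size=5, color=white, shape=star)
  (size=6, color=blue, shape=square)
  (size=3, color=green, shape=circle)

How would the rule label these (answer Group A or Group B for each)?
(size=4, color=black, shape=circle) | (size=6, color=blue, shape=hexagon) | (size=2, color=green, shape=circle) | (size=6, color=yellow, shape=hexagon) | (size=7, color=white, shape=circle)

Group B, Group B, Group A, Group B, Group B

One predicate separates the groups cleanly: size ≤ 2.
(size=4, color=black, shape=circle): size = 4 — lacks this property, so Group B.
(size=6, color=blue, shape=hexagon): size = 6 — lacks this property, so Group B.
(size=2, color=green, shape=circle): size = 2 — fits, so Group A.
(size=6, color=yellow, shape=hexagon): size = 6 — lacks this property, so Group B.
(size=7, color=white, shape=circle): size = 7 — lacks this property, so Group B.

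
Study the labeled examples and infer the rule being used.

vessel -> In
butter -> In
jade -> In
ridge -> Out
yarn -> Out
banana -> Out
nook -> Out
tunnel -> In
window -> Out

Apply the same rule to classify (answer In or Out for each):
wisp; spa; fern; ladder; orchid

All 'In' examples share one property — even length AND contains 'e' — and every 'Out' example lacks it.
wisp: Out (length 4, no 'e'). spa: Out (length 3, no 'e'). fern: In (length 4, has 'e'). ladder: In (length 6, has 'e'). orchid: Out (length 6, no 'e').

Out, Out, In, In, Out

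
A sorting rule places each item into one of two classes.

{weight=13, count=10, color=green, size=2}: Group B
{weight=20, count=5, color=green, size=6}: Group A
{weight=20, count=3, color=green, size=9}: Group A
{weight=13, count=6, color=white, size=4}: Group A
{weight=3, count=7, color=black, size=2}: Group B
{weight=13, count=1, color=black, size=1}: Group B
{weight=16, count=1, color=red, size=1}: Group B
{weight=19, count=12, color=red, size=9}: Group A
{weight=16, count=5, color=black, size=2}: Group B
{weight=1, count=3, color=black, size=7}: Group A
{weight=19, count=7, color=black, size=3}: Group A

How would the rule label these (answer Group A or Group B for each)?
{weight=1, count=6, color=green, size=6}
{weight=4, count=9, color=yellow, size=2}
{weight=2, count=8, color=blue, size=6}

Group A, Group B, Group A

The classifier is using: size ≥ 3.
{weight=1, count=6, color=green, size=6}: size = 6, checks out → Group A.
{weight=4, count=9, color=yellow, size=2}: size = 2, does not pass → Group B.
{weight=2, count=8, color=blue, size=6}: size = 6, checks out → Group A.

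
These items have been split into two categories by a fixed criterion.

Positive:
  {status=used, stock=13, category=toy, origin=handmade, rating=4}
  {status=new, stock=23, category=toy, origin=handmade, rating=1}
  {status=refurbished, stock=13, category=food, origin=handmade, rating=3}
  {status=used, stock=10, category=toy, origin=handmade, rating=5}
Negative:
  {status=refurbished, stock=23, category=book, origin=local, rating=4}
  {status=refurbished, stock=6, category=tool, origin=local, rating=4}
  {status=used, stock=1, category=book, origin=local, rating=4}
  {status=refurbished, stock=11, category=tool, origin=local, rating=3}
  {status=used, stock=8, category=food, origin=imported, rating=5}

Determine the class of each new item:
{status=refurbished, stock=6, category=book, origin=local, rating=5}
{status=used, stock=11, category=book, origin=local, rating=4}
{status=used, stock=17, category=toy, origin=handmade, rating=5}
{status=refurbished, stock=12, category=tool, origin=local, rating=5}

Comparing the two groups points to one rule — origin is handmade.

Negative, Negative, Positive, Negative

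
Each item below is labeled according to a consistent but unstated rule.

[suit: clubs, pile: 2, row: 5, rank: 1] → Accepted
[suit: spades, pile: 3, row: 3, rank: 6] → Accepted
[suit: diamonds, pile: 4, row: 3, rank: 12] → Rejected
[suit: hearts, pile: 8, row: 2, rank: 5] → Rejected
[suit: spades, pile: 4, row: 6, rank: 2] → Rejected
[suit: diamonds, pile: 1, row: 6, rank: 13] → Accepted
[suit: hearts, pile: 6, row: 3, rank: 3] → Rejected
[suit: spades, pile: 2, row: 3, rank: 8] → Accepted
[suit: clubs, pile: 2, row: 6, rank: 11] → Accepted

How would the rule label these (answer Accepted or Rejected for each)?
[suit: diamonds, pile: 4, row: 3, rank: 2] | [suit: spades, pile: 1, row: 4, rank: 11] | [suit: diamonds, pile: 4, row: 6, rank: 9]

Rejected, Accepted, Rejected

One predicate separates the groups cleanly: pile ≤ 3.
Rejected: [suit: diamonds, pile: 4, row: 3, rank: 2], since pile = 4.
Accepted: [suit: spades, pile: 1, row: 4, rank: 11], since pile = 1.
Rejected: [suit: diamonds, pile: 4, row: 6, rank: 9], since pile = 4.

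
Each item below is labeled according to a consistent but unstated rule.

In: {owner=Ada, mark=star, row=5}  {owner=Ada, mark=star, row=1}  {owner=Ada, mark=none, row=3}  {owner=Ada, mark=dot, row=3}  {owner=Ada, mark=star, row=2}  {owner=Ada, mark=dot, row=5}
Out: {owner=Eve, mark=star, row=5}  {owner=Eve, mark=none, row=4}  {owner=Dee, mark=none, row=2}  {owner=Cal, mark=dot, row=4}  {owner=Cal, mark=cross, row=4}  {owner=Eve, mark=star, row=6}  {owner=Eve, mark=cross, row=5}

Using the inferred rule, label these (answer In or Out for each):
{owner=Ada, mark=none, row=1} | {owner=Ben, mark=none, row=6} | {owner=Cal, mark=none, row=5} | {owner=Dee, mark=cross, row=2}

Checking candidate rules against both groups, what survives is: owner is Ada.
{owner=Ada, mark=none, row=1}: In (owner is Ada).
{owner=Ben, mark=none, row=6}: Out (owner is Ben).
{owner=Cal, mark=none, row=5}: Out (owner is Cal).
{owner=Dee, mark=cross, row=2}: Out (owner is Dee).

In, Out, Out, Out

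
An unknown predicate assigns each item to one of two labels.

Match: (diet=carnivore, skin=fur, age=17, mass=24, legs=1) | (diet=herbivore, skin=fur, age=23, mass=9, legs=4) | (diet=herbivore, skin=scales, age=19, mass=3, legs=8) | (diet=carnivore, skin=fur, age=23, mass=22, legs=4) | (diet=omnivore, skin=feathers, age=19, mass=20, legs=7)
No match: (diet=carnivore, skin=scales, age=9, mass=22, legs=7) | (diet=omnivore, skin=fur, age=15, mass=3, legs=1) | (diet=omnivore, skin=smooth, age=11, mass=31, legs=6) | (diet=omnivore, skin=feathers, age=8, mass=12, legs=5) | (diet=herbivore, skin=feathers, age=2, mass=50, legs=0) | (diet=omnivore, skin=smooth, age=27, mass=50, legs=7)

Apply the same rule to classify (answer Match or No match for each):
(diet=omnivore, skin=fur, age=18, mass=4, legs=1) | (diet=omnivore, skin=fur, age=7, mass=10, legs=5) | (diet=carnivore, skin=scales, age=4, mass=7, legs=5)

Rule: age ≥ 17 AND age ≤ 23. This holds for each 'Match' example and fails for each 'No match' one.
(diet=omnivore, skin=fur, age=18, mass=4, legs=1): Match (age = 18). (diet=omnivore, skin=fur, age=7, mass=10, legs=5): No match (age = 7). (diet=carnivore, skin=scales, age=4, mass=7, legs=5): No match (age = 4).

Match, No match, No match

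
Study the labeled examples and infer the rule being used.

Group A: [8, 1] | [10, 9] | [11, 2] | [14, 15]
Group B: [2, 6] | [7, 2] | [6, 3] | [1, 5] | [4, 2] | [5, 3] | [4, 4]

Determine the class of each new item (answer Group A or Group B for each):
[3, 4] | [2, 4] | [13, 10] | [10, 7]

'Group A' ⟺ first ≥ 8.
[3, 4]: Group B (first 3).
[2, 4]: Group B (first 2).
[13, 10]: Group A (first 13).
[10, 7]: Group A (first 10).

Group B, Group B, Group A, Group A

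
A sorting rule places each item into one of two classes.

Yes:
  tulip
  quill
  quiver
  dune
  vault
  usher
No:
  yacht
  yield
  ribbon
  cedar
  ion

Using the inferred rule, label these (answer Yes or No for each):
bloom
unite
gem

No, Yes, No

Comparing the two groups points to one rule — contains 'u'.
bloom: no 'u', fails this test → No.
unite: has 'u', has this property → Yes.
gem: no 'u', fails this test → No.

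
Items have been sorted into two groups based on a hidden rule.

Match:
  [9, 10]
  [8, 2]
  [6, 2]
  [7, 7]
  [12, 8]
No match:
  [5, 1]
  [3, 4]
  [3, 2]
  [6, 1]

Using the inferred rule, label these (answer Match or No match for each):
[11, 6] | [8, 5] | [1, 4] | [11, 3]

Match, Match, No match, Match

The pattern is that an item is 'Match' exactly when: sum ≥ 8.
[11, 6] → 11+6 = 17 → Match. [8, 5] → 8+5 = 13 → Match. [1, 4] → 1+4 = 5 → No match. [11, 3] → 11+3 = 14 → Match.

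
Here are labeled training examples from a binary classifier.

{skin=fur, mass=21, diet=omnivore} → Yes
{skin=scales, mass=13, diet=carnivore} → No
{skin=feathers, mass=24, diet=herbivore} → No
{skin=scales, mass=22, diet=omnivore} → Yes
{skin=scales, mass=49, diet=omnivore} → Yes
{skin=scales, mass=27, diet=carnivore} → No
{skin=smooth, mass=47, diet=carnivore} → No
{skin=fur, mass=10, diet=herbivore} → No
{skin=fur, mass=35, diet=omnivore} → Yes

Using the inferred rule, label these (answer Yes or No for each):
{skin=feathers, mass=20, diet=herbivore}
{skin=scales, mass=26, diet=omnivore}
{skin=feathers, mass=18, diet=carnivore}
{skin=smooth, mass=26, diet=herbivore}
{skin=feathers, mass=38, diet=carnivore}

'Yes' ⟺ diet is omnivore.
{skin=feathers, mass=20, diet=herbivore} — diet is herbivore, hence No. {skin=scales, mass=26, diet=omnivore} — diet is omnivore, hence Yes. {skin=feathers, mass=18, diet=carnivore} — diet is carnivore, hence No. {skin=smooth, mass=26, diet=herbivore} — diet is herbivore, hence No. {skin=feathers, mass=38, diet=carnivore} — diet is carnivore, hence No.

No, Yes, No, No, No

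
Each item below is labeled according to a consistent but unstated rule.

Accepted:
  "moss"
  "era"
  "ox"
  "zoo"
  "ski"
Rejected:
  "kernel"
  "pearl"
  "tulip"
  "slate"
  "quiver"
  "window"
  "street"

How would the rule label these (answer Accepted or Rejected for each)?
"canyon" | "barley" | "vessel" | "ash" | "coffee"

Rejected, Rejected, Rejected, Accepted, Rejected

The classifier is using: length ≤ 4.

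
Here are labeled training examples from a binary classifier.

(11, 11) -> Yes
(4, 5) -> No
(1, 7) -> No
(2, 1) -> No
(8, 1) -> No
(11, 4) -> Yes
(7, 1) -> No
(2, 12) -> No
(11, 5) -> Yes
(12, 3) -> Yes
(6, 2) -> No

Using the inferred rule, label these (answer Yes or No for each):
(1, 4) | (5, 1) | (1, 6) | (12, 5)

No, No, No, Yes

The classifier is using: sum ≥ 15.
(1, 4) → 1+4 = 5 → No.
(5, 1) → 5+1 = 6 → No.
(1, 6) → 1+6 = 7 → No.
(12, 5) → 12+5 = 17 → Yes.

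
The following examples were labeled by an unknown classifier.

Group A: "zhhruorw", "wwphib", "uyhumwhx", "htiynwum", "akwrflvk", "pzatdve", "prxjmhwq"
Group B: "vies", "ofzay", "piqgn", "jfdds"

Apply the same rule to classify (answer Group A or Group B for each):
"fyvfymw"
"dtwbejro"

Every 'Group A' example satisfies: length ≥ 6. None of the 'Group B' examples do.
"fyvfymw": length 7, has this property → Group A.
"dtwbejro": length 8, has this property → Group A.

Group A, Group A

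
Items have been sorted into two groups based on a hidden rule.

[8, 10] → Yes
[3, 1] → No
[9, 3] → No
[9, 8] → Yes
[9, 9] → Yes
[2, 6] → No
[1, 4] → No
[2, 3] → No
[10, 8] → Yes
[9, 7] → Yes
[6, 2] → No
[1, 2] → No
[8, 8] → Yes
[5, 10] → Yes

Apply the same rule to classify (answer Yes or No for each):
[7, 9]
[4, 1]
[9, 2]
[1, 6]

Yes, No, No, No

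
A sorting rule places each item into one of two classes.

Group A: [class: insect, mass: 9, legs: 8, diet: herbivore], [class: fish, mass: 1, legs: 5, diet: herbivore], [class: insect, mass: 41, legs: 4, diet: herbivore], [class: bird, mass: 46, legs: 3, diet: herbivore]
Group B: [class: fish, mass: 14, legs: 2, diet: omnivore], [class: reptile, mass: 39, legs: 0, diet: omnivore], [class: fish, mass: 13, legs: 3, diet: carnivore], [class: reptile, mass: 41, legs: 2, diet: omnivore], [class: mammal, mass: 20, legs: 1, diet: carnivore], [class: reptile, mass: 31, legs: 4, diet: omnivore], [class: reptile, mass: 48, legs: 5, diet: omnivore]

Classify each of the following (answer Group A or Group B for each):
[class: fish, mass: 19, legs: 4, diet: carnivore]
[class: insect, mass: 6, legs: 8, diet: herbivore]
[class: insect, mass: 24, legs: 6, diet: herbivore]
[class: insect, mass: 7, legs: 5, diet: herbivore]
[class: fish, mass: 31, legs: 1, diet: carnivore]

Group B, Group A, Group A, Group A, Group B

All 'Group A' examples share one property — diet is herbivore — and every 'Group B' example lacks it.
[class: fish, mass: 19, legs: 4, diet: carnivore]: Group B (diet is carnivore). [class: insect, mass: 6, legs: 8, diet: herbivore]: Group A (diet is herbivore). [class: insect, mass: 24, legs: 6, diet: herbivore]: Group A (diet is herbivore). [class: insect, mass: 7, legs: 5, diet: herbivore]: Group A (diet is herbivore). [class: fish, mass: 31, legs: 1, diet: carnivore]: Group B (diet is carnivore).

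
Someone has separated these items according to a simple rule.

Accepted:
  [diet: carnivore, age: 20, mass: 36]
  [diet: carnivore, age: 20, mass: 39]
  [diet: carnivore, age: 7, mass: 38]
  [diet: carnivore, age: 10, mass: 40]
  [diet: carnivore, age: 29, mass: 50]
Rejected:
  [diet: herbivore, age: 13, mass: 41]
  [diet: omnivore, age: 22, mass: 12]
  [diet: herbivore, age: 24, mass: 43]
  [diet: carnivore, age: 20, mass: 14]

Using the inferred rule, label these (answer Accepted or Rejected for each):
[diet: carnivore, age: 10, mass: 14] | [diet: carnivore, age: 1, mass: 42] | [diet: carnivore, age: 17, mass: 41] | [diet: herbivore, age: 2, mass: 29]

Rejected, Accepted, Accepted, Rejected

A rule that fits every label: diet is carnivore AND mass ≥ 36 — true of each 'Accepted' example, false of each 'Rejected' one.
[diet: carnivore, age: 10, mass: 14] — diet is carnivore, mass = 14, hence Rejected. [diet: carnivore, age: 1, mass: 42] — diet is carnivore, mass = 42, hence Accepted. [diet: carnivore, age: 17, mass: 41] — diet is carnivore, mass = 41, hence Accepted. [diet: herbivore, age: 2, mass: 29] — diet is herbivore, mass = 29, hence Rejected.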